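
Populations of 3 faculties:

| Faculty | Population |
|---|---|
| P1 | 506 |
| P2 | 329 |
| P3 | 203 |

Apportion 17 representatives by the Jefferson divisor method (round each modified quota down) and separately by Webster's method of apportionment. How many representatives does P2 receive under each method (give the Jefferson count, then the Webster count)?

Jefferson: P1 9, P2 5, P3 3.
Webster: P1 8, P2 6, P3 3.
P2 gets 5 under Jefferson and 6 under Webster.

5 and 6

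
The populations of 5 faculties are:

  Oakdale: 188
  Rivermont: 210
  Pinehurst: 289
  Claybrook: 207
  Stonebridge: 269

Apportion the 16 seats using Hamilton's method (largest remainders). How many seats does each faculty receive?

Oakdale: 2; Rivermont: 3; Pinehurst: 4; Claybrook: 3; Stonebridge: 4

Standard divisor: 1163 ÷ 16 ≈ 72.688.
Standard quotas: Oakdale 2.586, Rivermont 2.889, Pinehurst 3.976, Claybrook 2.848, Stonebridge 3.701.
Lower quotas: Oakdale 2, Rivermont 2, Pinehurst 3, Claybrook 2, Stonebridge 3 (sum 12, leaving 4 seats).
Remainders in descending order: Pinehurst 0.976, Rivermont 0.889, Claybrook 0.848, Stonebridge 0.701, Oakdale 0.586.
Largest remainders: Pinehurst, Rivermont, Claybrook, Stonebridge receive the extra seats.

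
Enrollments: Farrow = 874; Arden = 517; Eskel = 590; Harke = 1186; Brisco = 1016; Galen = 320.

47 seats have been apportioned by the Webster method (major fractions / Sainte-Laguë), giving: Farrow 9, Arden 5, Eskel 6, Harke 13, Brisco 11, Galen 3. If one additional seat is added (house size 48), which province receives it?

Arden

Priority for the next seat is population ÷ (current seats + 0.5).
Priorities: Farrow 92.000, Arden 94.000, Eskel 90.769, Harke 87.852, Brisco 88.348, Galen 91.429.
Highest priority: Arden.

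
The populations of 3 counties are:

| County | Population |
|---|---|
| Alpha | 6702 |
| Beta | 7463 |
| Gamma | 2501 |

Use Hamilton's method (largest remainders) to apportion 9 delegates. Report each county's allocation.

Alpha: 4; Beta: 4; Gamma: 1

Total 16666; standard divisor 16666/9 ≈ 1851.778.
Standard quotas: Alpha 3.6192, Beta 4.0302, Gamma 1.3506.
Lower quotas: Alpha 3, Beta 4, Gamma 1 (sum 8, leaving 1 seat).
Remainders in descending order: Alpha 0.6192, Gamma 0.3506, Beta 0.0302.
The surplus seat goes to Alpha.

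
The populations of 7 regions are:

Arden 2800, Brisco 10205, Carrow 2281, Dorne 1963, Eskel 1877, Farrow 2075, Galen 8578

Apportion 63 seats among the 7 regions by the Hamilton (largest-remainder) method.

Arden: 6, Brisco: 22, Carrow: 5, Dorne: 4, Eskel: 4, Farrow: 4, Galen: 18

The standard divisor is 29779/63 ≈ 472.683.
Standard quotas: Arden 5.9236, Brisco 21.5895, Carrow 4.8256, Dorne 4.1529, Eskel 3.9710, Farrow 4.3898, Galen 18.1475.
Lower quotas: Arden 5, Brisco 21, Carrow 4, Dorne 4, Eskel 3, Farrow 4, Galen 18 (sum 59, leaving 4 seats).
Remainders in descending order: Eskel 0.9710, Arden 0.9236, Carrow 0.8256, Brisco 0.5895, Farrow 0.3898, Dorne 0.1529, Galen 0.1475.
The surplus seats go to Eskel, Arden, Carrow, Brisco.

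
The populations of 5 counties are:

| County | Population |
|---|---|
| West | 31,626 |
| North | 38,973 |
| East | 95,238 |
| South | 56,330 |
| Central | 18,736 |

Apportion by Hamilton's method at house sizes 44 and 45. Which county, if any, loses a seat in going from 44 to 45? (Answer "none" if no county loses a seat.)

At 44 seats: West 6, North 7, East 17, South 10, Central 4.
At 45 seats: West 6, North 7, East 18, South 11, Central 3.
Central drops from 4 to 3.

Central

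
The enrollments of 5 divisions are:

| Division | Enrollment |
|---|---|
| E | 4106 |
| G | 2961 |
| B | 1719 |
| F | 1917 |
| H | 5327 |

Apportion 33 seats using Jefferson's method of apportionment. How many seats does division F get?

Standard divisor 16030/33 ≈ 485.758; standard quotas: E 8.453, G 6.096, B 3.539, F 3.946, H 10.966.
Rounding down gives 8, 6, 3, 3, 10 = 30 seats, so the divisor must be adjusted.
With modified divisor 450: modified quotas E 9.124, G 6.580, B 3.820, F 4.260, H 11.838.
Rounding down: E 9, G 6, B 3, F 4, H 11 (total 33).
F receives 4.

4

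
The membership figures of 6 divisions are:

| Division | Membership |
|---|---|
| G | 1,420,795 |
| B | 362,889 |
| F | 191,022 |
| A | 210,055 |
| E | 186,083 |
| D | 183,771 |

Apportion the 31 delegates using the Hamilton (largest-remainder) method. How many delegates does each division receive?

The standard divisor is 2554615/31 ≈ 82406.935.
Standard quotas: G 17.2412, B 4.4036, F 2.3180, A 2.5490, E 2.2581, D 2.2300.
Lower quotas: G 17, B 4, F 2, A 2, E 2, D 2 (sum 29, leaving 2 seats).
Remainders in descending order: A 0.5490, B 0.4036, F 0.3180, E 0.2581, G 0.2412, D 0.2300.
The surplus seats go to A, B.

G=17, B=5, F=2, A=3, E=2, D=2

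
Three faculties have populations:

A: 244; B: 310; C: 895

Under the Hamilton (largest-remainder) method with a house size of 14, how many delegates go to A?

The standard divisor is 1449/14 ≈ 103.5.
Standard quotas: A 2.357, B 2.995, C 8.647.
Lower quotas: A 2, B 2, C 8 (sum 12, leaving 2 seats).
Remainders in descending order: B 0.995, C 0.647, A 0.357.
Largest remainders: B, C receive the extra seats.
A receives 2.

2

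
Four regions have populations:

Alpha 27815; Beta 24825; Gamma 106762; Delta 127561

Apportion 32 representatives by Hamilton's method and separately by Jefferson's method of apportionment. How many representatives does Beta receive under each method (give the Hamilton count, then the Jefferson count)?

Hamilton: Alpha 3, Beta 3, Gamma 12, Delta 14.
Jefferson: Alpha 3, Beta 2, Gamma 12, Delta 15.
Beta gets 3 under Hamilton and 2 under Jefferson.

3 and 2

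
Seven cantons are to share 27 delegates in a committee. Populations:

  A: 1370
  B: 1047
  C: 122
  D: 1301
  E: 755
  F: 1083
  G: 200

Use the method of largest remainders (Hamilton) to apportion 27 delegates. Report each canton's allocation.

Total 5878; standard divisor 5878/27 ≈ 217.704.
Standard quotas: A 6.293, B 4.809, C 0.560, D 5.976, E 3.468, F 4.975, G 0.919.
Lower quotas: A 6, B 4, C 0, D 5, E 3, F 4, G 0 (sum 22, leaving 5 seats).
Remainders in descending order: D 0.976, F 0.975, G 0.919, B 0.809, C 0.560, E 0.468, A 0.293.
The surplus seats go to D, F, G, B, C.

A 6, B 5, C 1, D 6, E 3, F 5, G 1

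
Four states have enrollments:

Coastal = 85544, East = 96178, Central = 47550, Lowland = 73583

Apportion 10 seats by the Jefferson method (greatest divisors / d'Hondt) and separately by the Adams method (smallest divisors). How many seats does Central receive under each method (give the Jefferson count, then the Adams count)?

1 and 2

Jefferson: Coastal 3, East 3, Central 1, Lowland 3.
Adams: Coastal 3, East 3, Central 2, Lowland 2.
Central gets 1 under Jefferson and 2 under Adams.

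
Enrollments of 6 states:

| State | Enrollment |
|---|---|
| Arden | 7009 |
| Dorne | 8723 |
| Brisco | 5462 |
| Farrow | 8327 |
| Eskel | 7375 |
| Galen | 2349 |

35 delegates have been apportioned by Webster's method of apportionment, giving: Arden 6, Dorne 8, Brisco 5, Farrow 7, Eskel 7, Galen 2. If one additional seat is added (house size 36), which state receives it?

Farrow

Priority for the next seat is population ÷ (current seats + 0.5).
Priorities: Arden 1078.308, Dorne 1026.235, Brisco 993.091, Farrow 1110.267, Eskel 983.333, Galen 939.600.
Highest priority: Farrow.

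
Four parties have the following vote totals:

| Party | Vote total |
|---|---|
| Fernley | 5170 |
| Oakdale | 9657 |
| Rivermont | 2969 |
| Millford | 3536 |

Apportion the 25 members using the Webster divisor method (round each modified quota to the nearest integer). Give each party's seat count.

Fernley 6, Oakdale 11, Rivermont 4, Millford 4

Standard divisor 21332/25 ≈ 853.28; standard quotas: Fernley 6.059, Oakdale 11.318, Rivermont 3.480, Millford 4.144.
Rounding to the nearest integer gives 6, 11, 3, 4 = 24 seats, so the divisor must be adjusted.
With modified divisor 842.3: modified quotas Fernley 6.138, Oakdale 11.465, Rivermont 3.525, Millford 4.198.
Rounding to the nearest integer: Fernley 6, Oakdale 11, Rivermont 4, Millford 4 (total 25).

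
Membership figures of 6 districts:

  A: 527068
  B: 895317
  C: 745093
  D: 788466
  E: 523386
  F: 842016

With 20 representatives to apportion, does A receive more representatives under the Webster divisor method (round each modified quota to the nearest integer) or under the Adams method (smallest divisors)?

Webster: A 2, B 4, C 4, D 4, E 2, F 4.
Adams: A 3, B 4, C 3, D 4, E 2, F 4.
A gets 2 under Webster and 3 under Adams.

Adams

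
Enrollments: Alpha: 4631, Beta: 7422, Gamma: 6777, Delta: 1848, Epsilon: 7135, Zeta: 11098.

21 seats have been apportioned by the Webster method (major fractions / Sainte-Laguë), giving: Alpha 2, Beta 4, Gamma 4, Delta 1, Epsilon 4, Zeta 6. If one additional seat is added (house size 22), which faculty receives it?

Priority for the next seat is population ÷ (current seats + 0.5).
Priorities: Alpha 1852.400, Beta 1649.333, Gamma 1506.000, Delta 1232.000, Epsilon 1585.556, Zeta 1707.385.
Highest priority: Alpha.

Alpha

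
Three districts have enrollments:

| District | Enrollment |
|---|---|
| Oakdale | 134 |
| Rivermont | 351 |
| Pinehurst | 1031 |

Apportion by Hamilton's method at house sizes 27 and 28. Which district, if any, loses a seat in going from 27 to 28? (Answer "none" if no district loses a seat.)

At 27 seats: Oakdale 3, Rivermont 6, Pinehurst 18.
At 28 seats: Oakdale 2, Rivermont 7, Pinehurst 19.
Oakdale drops from 3 to 2.

Oakdale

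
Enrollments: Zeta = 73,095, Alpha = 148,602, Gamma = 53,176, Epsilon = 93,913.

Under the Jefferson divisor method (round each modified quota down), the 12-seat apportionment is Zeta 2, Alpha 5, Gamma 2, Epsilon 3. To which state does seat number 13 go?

Alpha

Priority for the next seat is population ÷ (current seats + 1).
Priorities: Zeta 24365.000, Alpha 24767.000, Gamma 17725.333, Epsilon 23478.250.
Highest priority: Alpha.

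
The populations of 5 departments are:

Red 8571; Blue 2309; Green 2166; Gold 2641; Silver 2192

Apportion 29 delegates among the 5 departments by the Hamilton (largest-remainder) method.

Red 14, Blue 4, Green 3, Gold 4, Silver 4

Standard divisor: 17879 ÷ 29 ≈ 616.517.
Standard quotas: Red 13.9023, Blue 3.7452, Green 3.5133, Gold 4.2837, Silver 3.5555.
Lower quotas: Red 13, Blue 3, Green 3, Gold 4, Silver 3 (sum 26, leaving 3 seats).
Remainders in descending order: Red 0.9023, Blue 0.7452, Silver 0.5555, Green 0.5133, Gold 0.2837.
Largest remainders: Red, Blue, Silver receive the extra seats.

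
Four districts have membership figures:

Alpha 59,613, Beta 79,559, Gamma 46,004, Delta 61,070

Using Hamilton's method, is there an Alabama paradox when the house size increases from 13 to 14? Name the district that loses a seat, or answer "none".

At 13 seats: Alpha 3, Beta 4, Gamma 3, Delta 3.
At 14 seats: Alpha 3, Beta 5, Gamma 3, Delta 3.
No district's allocation decreased.

none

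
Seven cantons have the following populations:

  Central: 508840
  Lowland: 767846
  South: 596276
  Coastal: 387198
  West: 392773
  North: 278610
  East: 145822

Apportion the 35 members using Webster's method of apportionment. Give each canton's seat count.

Central 6, Lowland 9, South 7, Coastal 4, West 4, North 3, East 2

Standard divisor 3077365/35 ≈ 87924.714; standard quotas: Central 5.787, Lowland 8.733, South 6.782, Coastal 4.404, West 4.467, North 3.169, East 1.658.
Rounding to the nearest integer gives Central 6, Lowland 9, South 7, Coastal 4, West 4, North 3, East 2 — total 35, matching the house size, so no adjustment is needed.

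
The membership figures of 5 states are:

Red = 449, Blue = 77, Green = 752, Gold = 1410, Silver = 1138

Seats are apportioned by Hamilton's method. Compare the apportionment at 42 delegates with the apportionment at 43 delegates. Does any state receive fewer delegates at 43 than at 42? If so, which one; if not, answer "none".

none

At 42 seats: Red 5, Blue 1, Green 8, Gold 15, Silver 13.
At 43 seats: Red 5, Blue 1, Green 8, Gold 16, Silver 13.
No state's allocation decreased.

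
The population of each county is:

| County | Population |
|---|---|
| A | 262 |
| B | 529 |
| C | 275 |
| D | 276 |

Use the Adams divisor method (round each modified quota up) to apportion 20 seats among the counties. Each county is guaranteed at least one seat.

A: 4, B: 8, C: 4, D: 4

Standard divisor 1342/20 ≈ 67.1; standard quotas: A 3.905, B 7.884, C 4.098, D 4.113.
Rounding up gives 4, 8, 5, 5 = 22 seats, so the divisor must be adjusted.
With modified divisor 70: modified quotas A 3.743, B 7.557, C 3.929, D 3.943.
Rounding up: A 4, B 8, C 4, D 4 (total 20).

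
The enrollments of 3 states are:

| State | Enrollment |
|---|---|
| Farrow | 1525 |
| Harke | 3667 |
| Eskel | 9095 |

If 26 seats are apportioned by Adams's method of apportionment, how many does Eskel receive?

16

Standard divisor 14287/26 ≈ 549.5; standard quotas: Farrow 2.775, Harke 6.673, Eskel 16.551.
Rounding up gives 3, 7, 17 = 27 seats, so the divisor must be adjusted.
With modified divisor 600: modified quotas Farrow 2.542, Harke 6.112, Eskel 15.158.
Rounding up: Farrow 3, Harke 7, Eskel 16 (total 26).
Eskel receives 16.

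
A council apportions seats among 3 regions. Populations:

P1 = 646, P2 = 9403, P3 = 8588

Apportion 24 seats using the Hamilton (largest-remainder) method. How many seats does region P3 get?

11

The standard divisor is 18637/24 ≈ 776.542.
Standard quotas: P1 0.8319, P2 12.1088, P3 11.0593.
Lower quotas: P1 0, P2 12, P3 11 (sum 23, leaving 1 seat).
Remainders in descending order: P1 0.8319, P2 0.1088, P3 0.0593.
The surplus seat goes to P1.
P3 receives 11.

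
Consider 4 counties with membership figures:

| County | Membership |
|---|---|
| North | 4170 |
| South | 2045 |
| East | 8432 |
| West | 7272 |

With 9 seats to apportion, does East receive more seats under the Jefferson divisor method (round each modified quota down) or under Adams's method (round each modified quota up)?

Jefferson

Jefferson: North 2, South 0, East 4, West 3.
Adams: North 2, South 1, East 3, West 3.
East gets 4 under Jefferson and 3 under Adams.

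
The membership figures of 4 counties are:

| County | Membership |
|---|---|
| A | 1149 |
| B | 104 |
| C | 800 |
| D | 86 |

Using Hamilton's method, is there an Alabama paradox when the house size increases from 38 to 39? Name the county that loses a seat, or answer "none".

D

At 38 seats: A 20, B 2, C 14, D 2.
At 39 seats: A 21, B 2, C 15, D 1.
D drops from 2 to 1.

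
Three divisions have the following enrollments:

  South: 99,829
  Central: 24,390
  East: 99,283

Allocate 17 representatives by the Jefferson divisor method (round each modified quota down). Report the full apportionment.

Standard divisor 223502/17 ≈ 13147.176; standard quotas: South 7.593, Central 1.855, East 7.552.
Rounding down gives 7, 1, 7 = 15 seats, so the divisor must be adjusted.
With modified divisor 12345.8: modified quotas South 8.086, Central 1.976, East 8.042.
Rounding down: South 8, Central 1, East 8 (total 17).

South 8, Central 1, East 8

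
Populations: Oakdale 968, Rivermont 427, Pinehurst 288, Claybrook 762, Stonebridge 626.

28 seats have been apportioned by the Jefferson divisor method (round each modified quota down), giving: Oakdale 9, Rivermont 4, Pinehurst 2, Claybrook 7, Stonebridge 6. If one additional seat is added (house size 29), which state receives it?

Oakdale

Priority for the next seat is population ÷ (current seats + 1).
Priorities: Oakdale 96.800, Rivermont 85.400, Pinehurst 96.000, Claybrook 95.250, Stonebridge 89.429.
Highest priority: Oakdale.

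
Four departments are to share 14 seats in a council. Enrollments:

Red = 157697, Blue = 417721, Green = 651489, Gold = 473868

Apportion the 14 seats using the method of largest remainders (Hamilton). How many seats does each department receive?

Red 1, Blue 4, Green 5, Gold 4

Total 1700775; standard divisor 1700775/14 ≈ 121483.929.
Standard quotas: Red 1.2981, Blue 3.4385, Green 5.3628, Gold 3.9007.
Lower quotas: Red 1, Blue 3, Green 5, Gold 3 (sum 12, leaving 2 seats).
Remainders in descending order: Gold 0.9007, Blue 0.4385, Green 0.3628, Red 0.2981.
Largest remainders: Gold, Blue receive the extra seats.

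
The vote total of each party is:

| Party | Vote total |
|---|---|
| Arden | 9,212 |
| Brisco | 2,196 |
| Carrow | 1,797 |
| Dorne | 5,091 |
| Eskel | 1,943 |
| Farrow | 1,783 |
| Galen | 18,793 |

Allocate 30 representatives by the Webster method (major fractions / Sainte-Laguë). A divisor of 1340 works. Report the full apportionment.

With modified divisor 1340: modified quotas Arden 6.875, Brisco 1.639, Carrow 1.341, Dorne 3.799, Eskel 1.450, Farrow 1.331, Galen 14.025.
Rounding to the nearest integer: Arden 7, Brisco 2, Carrow 1, Dorne 4, Eskel 1, Farrow 1, Galen 14 (total 30).

Arden 7, Brisco 2, Carrow 1, Dorne 4, Eskel 1, Farrow 1, Galen 14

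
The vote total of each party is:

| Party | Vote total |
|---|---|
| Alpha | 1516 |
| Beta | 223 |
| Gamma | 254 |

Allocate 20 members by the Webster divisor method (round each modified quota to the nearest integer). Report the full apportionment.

Alpha=15, Beta=2, Gamma=3

Standard divisor 1993/20 ≈ 99.65; standard quotas: Alpha 15.213, Beta 2.238, Gamma 2.549.
Rounding to the nearest integer gives Alpha 15, Beta 2, Gamma 3 — total 20, matching the house size, so no adjustment is needed.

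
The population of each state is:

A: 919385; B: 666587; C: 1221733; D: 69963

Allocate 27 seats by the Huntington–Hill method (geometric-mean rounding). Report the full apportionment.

With divisor 107344: modified quotas A 8.565, B 6.210, C 11.381, D 0.652.
Geometric-mean thresholds: A √(8·9)=8.485, B √(6·7)=6.481, C √(11·12)=11.489, D (min 1).
Each quota rounded against its threshold gives A 9, B 6, C 11, D 1 (total 27).

A 9; B 6; C 11; D 1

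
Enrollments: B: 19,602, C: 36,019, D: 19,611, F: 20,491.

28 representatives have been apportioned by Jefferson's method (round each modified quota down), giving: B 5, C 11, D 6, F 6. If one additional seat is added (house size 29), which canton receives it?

Priority for the next seat is population ÷ (current seats + 1).
Priorities: B 3267.000, C 3001.583, D 2801.571, F 2927.286.
Highest priority: B.

B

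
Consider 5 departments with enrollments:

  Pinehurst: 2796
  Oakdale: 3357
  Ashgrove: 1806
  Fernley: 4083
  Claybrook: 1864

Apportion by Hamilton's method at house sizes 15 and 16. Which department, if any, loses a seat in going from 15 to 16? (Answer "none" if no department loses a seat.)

none

At 15 seats: Pinehurst 3, Oakdale 4, Ashgrove 2, Fernley 4, Claybrook 2.
At 16 seats: Pinehurst 3, Oakdale 4, Ashgrove 2, Fernley 5, Claybrook 2.
No department's allocation decreased.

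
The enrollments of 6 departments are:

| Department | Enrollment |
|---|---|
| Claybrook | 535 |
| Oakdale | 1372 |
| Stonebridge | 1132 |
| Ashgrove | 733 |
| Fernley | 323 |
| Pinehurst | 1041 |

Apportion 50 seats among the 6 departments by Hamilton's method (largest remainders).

Claybrook 5; Oakdale 14; Stonebridge 11; Ashgrove 7; Fernley 3; Pinehurst 10

Standard divisor: 5136 ÷ 50 ≈ 102.72.
Standard quotas: Claybrook 5.208, Oakdale 13.357, Stonebridge 11.020, Ashgrove 7.136, Fernley 3.144, Pinehurst 10.134.
Lower quotas: Claybrook 5, Oakdale 13, Stonebridge 11, Ashgrove 7, Fernley 3, Pinehurst 10 (sum 49, leaving 1 seat).
Remainders in descending order: Oakdale 0.357, Claybrook 0.208, Fernley 0.144, Ashgrove 0.136, Pinehurst 0.134, Stonebridge 0.020.
Largest remainder: Oakdale receives the extra seat.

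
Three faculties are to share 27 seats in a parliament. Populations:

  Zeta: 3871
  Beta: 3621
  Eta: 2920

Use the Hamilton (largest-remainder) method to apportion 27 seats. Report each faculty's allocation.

Standard divisor: 10412 ÷ 27 ≈ 385.63.
Standard quotas: Zeta 10.038, Beta 9.390, Eta 7.572.
Lower quotas: Zeta 10, Beta 9, Eta 7 (sum 26, leaving 1 seat).
Remainders in descending order: Eta 0.572, Beta 0.390, Zeta 0.038.
Largest remainder: Eta receives the extra seat.

Zeta 10, Beta 9, Eta 8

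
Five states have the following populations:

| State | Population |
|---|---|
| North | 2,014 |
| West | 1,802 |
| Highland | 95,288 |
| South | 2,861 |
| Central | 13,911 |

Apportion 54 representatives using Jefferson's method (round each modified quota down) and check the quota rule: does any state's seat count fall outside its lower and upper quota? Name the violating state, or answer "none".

Standard quotas: North 0.939, West 0.840, Highland 44.406, South 1.333, Central 6.483.
Jefferson allocation: North 0, West 0, Highland 47, South 1, Central 6.
Highland has quota 44.406 (lower 44, upper 45) but receives 47 — outside the quota interval.

Highland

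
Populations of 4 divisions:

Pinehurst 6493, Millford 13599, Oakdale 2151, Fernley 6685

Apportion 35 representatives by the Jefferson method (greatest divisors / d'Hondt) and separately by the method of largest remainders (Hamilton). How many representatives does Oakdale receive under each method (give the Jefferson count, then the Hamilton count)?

2 and 3

Jefferson: Pinehurst 8, Millford 17, Oakdale 2, Fernley 8.
Hamilton: Pinehurst 8, Millford 16, Oakdale 3, Fernley 8.
Oakdale gets 2 under Jefferson and 3 under Hamilton.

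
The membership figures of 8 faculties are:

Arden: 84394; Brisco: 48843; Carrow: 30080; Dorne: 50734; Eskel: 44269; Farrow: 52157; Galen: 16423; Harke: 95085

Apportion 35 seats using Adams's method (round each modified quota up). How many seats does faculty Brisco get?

4

Standard divisor 421985/35 ≈ 12056.714; standard quotas: Arden 7.000, Brisco 4.051, Carrow 2.495, Dorne 4.208, Eskel 3.672, Farrow 4.326, Galen 1.362, Harke 7.886.
Rounding up gives 7, 5, 3, 5, 4, 5, 2, 8 = 39 seats, so the divisor must be adjusted.
With modified divisor 13800: modified quotas Arden 6.116, Brisco 3.539, Carrow 2.180, Dorne 3.676, Eskel 3.208, Farrow 3.779, Galen 1.190, Harke 6.890.
Rounding up: Arden 7, Brisco 4, Carrow 3, Dorne 4, Eskel 4, Farrow 4, Galen 2, Harke 7 (total 35).
Brisco receives 4.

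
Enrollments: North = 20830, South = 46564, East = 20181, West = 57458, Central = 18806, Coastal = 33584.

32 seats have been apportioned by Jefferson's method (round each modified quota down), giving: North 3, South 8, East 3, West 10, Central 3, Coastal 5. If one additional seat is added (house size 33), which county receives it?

Priority for the next seat is population ÷ (current seats + 1).
Priorities: North 5207.500, South 5173.778, East 5045.250, West 5223.455, Central 4701.500, Coastal 5597.333.
Highest priority: Coastal.

Coastal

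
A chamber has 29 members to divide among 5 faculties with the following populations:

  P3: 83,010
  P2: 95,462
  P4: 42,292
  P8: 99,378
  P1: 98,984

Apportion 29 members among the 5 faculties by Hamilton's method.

Standard divisor: 419126 ÷ 29 ≈ 14452.621.
Standard quotas: P3 5.7436, P2 6.6052, P4 2.9263, P8 6.8761, P1 6.8489.
Lower quotas: P3 5, P2 6, P4 2, P8 6, P1 6 (sum 25, leaving 4 seats).
Remainders in descending order: P4 0.9263, P8 0.8761, P1 0.8489, P3 0.7436, P2 0.6052.
Largest remainders: P4, P8, P1, P3 receive the extra seats.

P3=6; P2=6; P4=3; P8=7; P1=7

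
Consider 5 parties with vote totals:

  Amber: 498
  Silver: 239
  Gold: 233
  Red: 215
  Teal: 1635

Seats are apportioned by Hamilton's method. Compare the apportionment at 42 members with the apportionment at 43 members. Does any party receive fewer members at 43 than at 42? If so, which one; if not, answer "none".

Gold

At 42 seats: Amber 7, Silver 4, Gold 4, Red 3, Teal 24.
At 43 seats: Amber 8, Silver 4, Gold 3, Red 3, Teal 25.
Gold drops from 4 to 3.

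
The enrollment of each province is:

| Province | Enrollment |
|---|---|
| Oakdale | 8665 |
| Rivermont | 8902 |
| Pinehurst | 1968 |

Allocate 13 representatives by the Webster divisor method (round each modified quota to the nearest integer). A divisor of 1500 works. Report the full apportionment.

With modified divisor 1500: modified quotas Oakdale 5.777, Rivermont 5.935, Pinehurst 1.312.
Rounding to the nearest integer: Oakdale 6, Rivermont 6, Pinehurst 1 (total 13).

Oakdale=6, Rivermont=6, Pinehurst=1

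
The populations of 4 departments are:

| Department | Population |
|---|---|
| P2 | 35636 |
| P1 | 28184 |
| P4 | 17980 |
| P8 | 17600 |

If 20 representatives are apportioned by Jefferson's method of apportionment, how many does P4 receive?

Standard divisor 99400/20 ≈ 4970; standard quotas: P2 7.170, P1 5.671, P4 3.618, P8 3.541.
Rounding down gives 7, 5, 3, 3 = 18 seats, so the divisor must be adjusted.
With modified divisor 4470: modified quotas P2 7.972, P1 6.305, P4 4.022, P8 3.937.
Rounding down: P2 7, P1 6, P4 4, P8 3 (total 20).
P4 receives 4.

4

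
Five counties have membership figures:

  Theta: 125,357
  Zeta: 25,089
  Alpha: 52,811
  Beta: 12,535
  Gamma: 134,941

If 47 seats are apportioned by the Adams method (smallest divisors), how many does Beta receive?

2

Standard divisor 350733/47 ≈ 7462.404; standard quotas: Theta 16.798, Zeta 3.362, Alpha 7.077, Beta 1.680, Gamma 18.083.
Rounding up gives 17, 4, 8, 2, 19 = 50 seats, so the divisor must be adjusted.
With modified divisor 7900: modified quotas Theta 15.868, Zeta 3.176, Alpha 6.685, Beta 1.587, Gamma 17.081.
Rounding up: Theta 16, Zeta 4, Alpha 7, Beta 2, Gamma 18 (total 47).
Beta receives 2.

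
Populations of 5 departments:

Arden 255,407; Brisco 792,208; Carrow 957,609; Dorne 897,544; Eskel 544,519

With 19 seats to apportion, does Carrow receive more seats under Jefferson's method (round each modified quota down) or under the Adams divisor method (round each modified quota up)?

Jefferson

Jefferson: Arden 1, Brisco 4, Carrow 6, Dorne 5, Eskel 3.
Adams: Arden 2, Brisco 4, Carrow 5, Dorne 5, Eskel 3.
Carrow gets 6 under Jefferson and 5 under Adams.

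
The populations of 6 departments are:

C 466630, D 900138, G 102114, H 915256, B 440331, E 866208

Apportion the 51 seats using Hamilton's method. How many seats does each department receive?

The standard divisor is 3690677/51 ≈ 72366.216.
Standard quotas: C 6.4482, D 12.4386, G 1.4111, H 12.6476, B 6.0848, E 11.9698.
Lower quotas: C 6, D 12, G 1, H 12, B 6, E 11 (sum 48, leaving 3 seats).
Remainders in descending order: E 0.9698, H 0.6476, C 0.4482, D 0.4386, G 0.4111, B 0.0848.
Largest remainders: E, H, C receive the extra seats.

C=7; D=12; G=1; H=13; B=6; E=12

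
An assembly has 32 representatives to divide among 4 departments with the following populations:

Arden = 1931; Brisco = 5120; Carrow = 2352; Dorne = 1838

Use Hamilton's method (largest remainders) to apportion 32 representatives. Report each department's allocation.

Arden 5, Brisco 15, Carrow 7, Dorne 5

The standard divisor is 11241/32 ≈ 351.281.
Standard quotas: Arden 5.4970, Brisco 14.5752, Carrow 6.6955, Dorne 5.2323.
Lower quotas: Arden 5, Brisco 14, Carrow 6, Dorne 5 (sum 30, leaving 2 seats).
Remainders in descending order: Carrow 0.6955, Brisco 0.5752, Arden 0.4970, Dorne 0.2323.
Largest remainders: Carrow, Brisco receive the extra seats.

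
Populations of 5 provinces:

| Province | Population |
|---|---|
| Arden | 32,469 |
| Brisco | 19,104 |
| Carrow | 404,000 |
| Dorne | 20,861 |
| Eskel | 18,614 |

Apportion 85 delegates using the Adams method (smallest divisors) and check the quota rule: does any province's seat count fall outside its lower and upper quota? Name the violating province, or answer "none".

Standard quotas: Arden 5.575, Brisco 3.280, Carrow 69.367, Dorne 3.582, Eskel 3.196.
Adams allocation: Arden 6, Brisco 4, Carrow 67, Dorne 4, Eskel 4.
Carrow has quota 69.367 (lower 69, upper 70) but receives 67 — outside the quota interval.

Carrow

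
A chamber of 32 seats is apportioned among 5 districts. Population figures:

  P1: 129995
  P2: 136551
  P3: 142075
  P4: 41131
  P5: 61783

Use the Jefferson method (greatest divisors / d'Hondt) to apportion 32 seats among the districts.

Standard divisor 511535/32 ≈ 15985.469; standard quotas: P1 8.132, P2 8.542, P3 8.888, P4 2.573, P5 3.865.
Rounding down gives 8, 8, 8, 2, 3 = 29 seats, so the divisor must be adjusted.
With modified divisor 14800: modified quotas P1 8.783, P2 9.226, P3 9.600, P4 2.779, P5 4.175.
Rounding down: P1 8, P2 9, P3 9, P4 2, P5 4 (total 32).

P1 8, P2 9, P3 9, P4 2, P5 4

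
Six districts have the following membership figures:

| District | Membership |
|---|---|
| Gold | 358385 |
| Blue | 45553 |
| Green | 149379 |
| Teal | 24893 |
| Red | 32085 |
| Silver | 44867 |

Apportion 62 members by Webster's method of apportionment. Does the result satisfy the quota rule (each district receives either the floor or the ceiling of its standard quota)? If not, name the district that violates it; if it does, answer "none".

Standard quotas: Gold 33.915, Blue 4.311, Green 14.136, Teal 2.356, Red 3.036, Silver 4.246.
Webster allocation: Gold 35, Blue 4, Green 14, Teal 2, Red 3, Silver 4.
Gold has quota 33.915 (lower 33, upper 34) but receives 35 — outside the quota interval.

Gold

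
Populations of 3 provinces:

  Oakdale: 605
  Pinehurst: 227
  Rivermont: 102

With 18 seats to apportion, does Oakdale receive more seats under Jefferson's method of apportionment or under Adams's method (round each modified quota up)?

Jefferson: Oakdale 12, Pinehurst 4, Rivermont 2.
Adams: Oakdale 11, Pinehurst 5, Rivermont 2.
Oakdale gets 12 under Jefferson and 11 under Adams.

Jefferson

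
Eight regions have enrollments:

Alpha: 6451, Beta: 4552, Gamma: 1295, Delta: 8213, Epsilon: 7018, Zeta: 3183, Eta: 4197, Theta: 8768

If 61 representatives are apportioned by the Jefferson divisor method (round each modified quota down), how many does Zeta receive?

Standard divisor 43677/61 ≈ 716.016; standard quotas: Alpha 9.010, Beta 6.357, Gamma 1.809, Delta 11.470, Epsilon 9.801, Zeta 4.445, Eta 5.862, Theta 12.246.
Rounding down gives 9, 6, 1, 11, 9, 4, 5, 12 = 57 seats, so the divisor must be adjusted.
With modified divisor 660: modified quotas Alpha 9.774, Beta 6.897, Gamma 1.962, Delta 12.444, Epsilon 10.633, Zeta 4.823, Eta 6.359, Theta 13.285.
Rounding down: Alpha 9, Beta 6, Gamma 1, Delta 12, Epsilon 10, Zeta 4, Eta 6, Theta 13 (total 61).
Zeta receives 4.

4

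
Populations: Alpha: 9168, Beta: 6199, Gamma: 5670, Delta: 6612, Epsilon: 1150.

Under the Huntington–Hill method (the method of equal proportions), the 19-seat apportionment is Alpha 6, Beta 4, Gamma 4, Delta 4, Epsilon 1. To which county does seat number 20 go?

Delta

Priority for the next seat is population ÷ (√(s·(s+1))).
Priorities: Alpha 1414.653, Beta 1386.139, Gamma 1267.851, Delta 1478.488, Epsilon 813.173.
Highest priority: Delta.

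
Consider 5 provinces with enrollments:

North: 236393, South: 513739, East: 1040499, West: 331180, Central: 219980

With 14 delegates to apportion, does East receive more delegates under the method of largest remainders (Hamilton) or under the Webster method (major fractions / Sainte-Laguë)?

Hamilton: North 2, South 3, East 6, West 2, Central 1.
Webster: North 1, South 3, East 7, West 2, Central 1.
East gets 6 under Hamilton and 7 under Webster.

Webster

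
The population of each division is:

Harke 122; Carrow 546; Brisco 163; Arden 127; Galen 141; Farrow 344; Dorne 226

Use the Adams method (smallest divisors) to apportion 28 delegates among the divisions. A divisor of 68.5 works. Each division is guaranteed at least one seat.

With modified divisor 68.5: modified quotas Harke 1.781, Carrow 7.971, Brisco 2.380, Arden 1.854, Galen 2.058, Farrow 5.022, Dorne 3.299.
Rounding up: Harke 2, Carrow 8, Brisco 3, Arden 2, Galen 3, Farrow 6, Dorne 4 (total 28).

Harke 2; Carrow 8; Brisco 3; Arden 2; Galen 3; Farrow 6; Dorne 4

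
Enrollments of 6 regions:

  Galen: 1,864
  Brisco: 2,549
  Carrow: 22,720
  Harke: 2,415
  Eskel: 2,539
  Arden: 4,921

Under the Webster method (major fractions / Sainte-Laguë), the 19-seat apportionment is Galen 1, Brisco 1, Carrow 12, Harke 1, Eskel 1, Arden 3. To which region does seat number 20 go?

Priority for the next seat is population ÷ (current seats + 0.5).
Priorities: Galen 1242.667, Brisco 1699.333, Carrow 1817.600, Harke 1610.000, Eskel 1692.667, Arden 1406.000.
Highest priority: Carrow.

Carrow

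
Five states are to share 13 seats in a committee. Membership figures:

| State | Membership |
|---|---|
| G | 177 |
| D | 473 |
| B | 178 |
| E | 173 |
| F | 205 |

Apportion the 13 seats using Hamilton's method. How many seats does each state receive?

Total 1206; standard divisor 1206/13 ≈ 92.769.
Standard quotas: G 1.908, D 5.099, B 1.919, E 1.865, F 2.210.
Lower quotas: G 1, D 5, B 1, E 1, F 2 (sum 10, leaving 3 seats).
Remainders in descending order: B 0.919, G 0.908, E 0.865, F 0.210, D 0.099.
The surplus seats go to B, G, E.

G=2; D=5; B=2; E=2; F=2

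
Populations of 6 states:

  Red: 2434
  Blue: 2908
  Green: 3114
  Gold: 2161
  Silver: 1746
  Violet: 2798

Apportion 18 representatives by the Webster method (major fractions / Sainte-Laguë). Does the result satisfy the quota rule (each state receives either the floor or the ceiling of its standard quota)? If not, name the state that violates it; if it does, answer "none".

Standard quotas: Red 2.890, Blue 3.453, Green 3.697, Gold 2.566, Silver 2.073, Violet 3.322.
Webster allocation: Red 3, Blue 3, Green 4, Gold 3, Silver 2, Violet 3.
Every allocation lies between the lower and upper quota.

none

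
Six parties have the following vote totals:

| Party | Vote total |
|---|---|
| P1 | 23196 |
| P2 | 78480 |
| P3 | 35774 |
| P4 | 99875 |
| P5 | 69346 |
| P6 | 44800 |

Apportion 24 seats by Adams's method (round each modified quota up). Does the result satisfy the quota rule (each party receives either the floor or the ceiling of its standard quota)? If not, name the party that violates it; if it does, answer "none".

Standard quotas: P1 1.584, P2 5.359, P3 2.443, P4 6.820, P5 4.735, P6 3.059.
Adams allocation: P1 2, P2 5, P3 3, P4 6, P5 5, P6 3.
Every allocation lies between the lower and upper quota.

none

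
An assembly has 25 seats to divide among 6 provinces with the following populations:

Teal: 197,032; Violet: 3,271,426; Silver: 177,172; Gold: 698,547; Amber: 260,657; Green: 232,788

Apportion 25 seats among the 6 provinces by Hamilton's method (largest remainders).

Teal: 1, Violet: 17, Silver: 1, Gold: 4, Amber: 1, Green: 1

Total 4837622; standard divisor 4837622/25 ≈ 193504.88.
Standard quotas: Teal 1.0182, Violet 16.9062, Silver 0.9156, Gold 3.6100, Amber 1.3470, Green 1.2030.
Lower quotas: Teal 1, Violet 16, Silver 0, Gold 3, Amber 1, Green 1 (sum 22, leaving 3 seats).
Remainders in descending order: Silver 0.9156, Violet 0.9062, Gold 0.6100, Amber 0.3470, Green 0.2030, Teal 0.0182.
Largest remainders: Silver, Violet, Gold receive the extra seats.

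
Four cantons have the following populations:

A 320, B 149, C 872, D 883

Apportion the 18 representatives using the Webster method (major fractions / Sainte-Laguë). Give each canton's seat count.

A: 3, B: 1, C: 7, D: 7

Standard divisor 2224/18 ≈ 123.556; standard quotas: A 2.590, B 1.206, C 7.058, D 7.147.
Rounding to the nearest integer gives A 3, B 1, C 7, D 7 — total 18, matching the house size, so no adjustment is needed.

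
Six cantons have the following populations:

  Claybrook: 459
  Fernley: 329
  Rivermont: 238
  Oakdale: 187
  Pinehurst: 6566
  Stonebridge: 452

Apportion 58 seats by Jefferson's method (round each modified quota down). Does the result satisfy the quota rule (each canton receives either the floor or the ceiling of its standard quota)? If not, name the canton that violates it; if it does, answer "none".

Standard quotas: Claybrook 3.234, Fernley 2.318, Rivermont 1.677, Oakdale 1.318, Pinehurst 46.268, Stonebridge 3.185.
Jefferson allocation: Claybrook 3, Fernley 2, Rivermont 1, Oakdale 1, Pinehurst 48, Stonebridge 3.
Pinehurst has quota 46.268 (lower 46, upper 47) but receives 48 — outside the quota interval.

Pinehurst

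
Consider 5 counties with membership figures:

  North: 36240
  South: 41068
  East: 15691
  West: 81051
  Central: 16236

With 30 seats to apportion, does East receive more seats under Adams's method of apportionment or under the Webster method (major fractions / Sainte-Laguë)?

Adams

Adams: North 6, South 6, East 3, West 12, Central 3.
Webster: North 6, South 6, East 2, West 13, Central 3.
East gets 3 under Adams and 2 under Webster.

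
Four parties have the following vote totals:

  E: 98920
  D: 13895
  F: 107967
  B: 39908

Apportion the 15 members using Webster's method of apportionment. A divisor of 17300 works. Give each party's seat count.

E 6, D 1, F 6, B 2

With modified divisor 17300: modified quotas E 5.718, D 0.803, F 6.241, B 2.307.
Rounding to the nearest integer: E 6, D 1, F 6, B 2 (total 15).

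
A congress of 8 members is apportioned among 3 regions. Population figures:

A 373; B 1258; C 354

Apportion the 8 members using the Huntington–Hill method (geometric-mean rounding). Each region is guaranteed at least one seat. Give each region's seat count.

A 2, B 5, C 1

With divisor 257: modified quotas A 1.451, B 4.895, C 1.377.
Geometric-mean thresholds: A √(1·2)=1.414, B √(4·5)=4.472, C √(1·2)=1.414.
Each quota rounded against its threshold gives A 2, B 5, C 1 (total 8).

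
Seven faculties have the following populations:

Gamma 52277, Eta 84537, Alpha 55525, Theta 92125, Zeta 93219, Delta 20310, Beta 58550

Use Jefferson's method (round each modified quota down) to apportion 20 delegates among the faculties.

Gamma 2; Eta 4; Alpha 2; Theta 4; Zeta 4; Delta 1; Beta 3

Standard divisor 456543/20 ≈ 22827.15; standard quotas: Gamma 2.290, Eta 3.703, Alpha 2.432, Theta 4.036, Zeta 4.084, Delta 0.890, Beta 2.565.
Rounding down gives 2, 3, 2, 4, 4, 0, 2 = 17 seats, so the divisor must be adjusted.
With modified divisor 19100: modified quotas Gamma 2.737, Eta 4.426, Alpha 2.907, Theta 4.823, Zeta 4.881, Delta 1.063, Beta 3.065.
Rounding down: Gamma 2, Eta 4, Alpha 2, Theta 4, Zeta 4, Delta 1, Beta 3 (total 20).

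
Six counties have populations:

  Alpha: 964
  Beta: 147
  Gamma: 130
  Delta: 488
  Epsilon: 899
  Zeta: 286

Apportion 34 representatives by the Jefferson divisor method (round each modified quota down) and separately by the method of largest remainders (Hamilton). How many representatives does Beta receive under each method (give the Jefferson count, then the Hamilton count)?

Jefferson: Alpha 12, Beta 1, Gamma 1, Delta 6, Epsilon 11, Zeta 3.
Hamilton: Alpha 11, Beta 2, Gamma 2, Delta 6, Epsilon 10, Zeta 3.
Beta gets 1 under Jefferson and 2 under Hamilton.

1 and 2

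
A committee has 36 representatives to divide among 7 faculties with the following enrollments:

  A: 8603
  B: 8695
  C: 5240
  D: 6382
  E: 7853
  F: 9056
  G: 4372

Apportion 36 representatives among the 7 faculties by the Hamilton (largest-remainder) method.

A: 6, B: 6, C: 4, D: 5, E: 6, F: 6, G: 3

Total 50201; standard divisor 50201/36 ≈ 1394.472.
Standard quotas: A 6.1694, B 6.2353, C 3.7577, D 4.5766, E 5.6315, F 6.4942, G 3.1352.
Lower quotas: A 6, B 6, C 3, D 4, E 5, F 6, G 3 (sum 33, leaving 3 seats).
Remainders in descending order: C 0.7577, E 0.6315, D 0.5766, F 0.4942, B 0.2353, A 0.1694, G 0.1352.
Largest remainders: C, E, D receive the extra seats.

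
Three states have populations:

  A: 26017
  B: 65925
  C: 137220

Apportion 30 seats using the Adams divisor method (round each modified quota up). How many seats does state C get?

Standard divisor 229162/30 ≈ 7638.733; standard quotas: A 3.406, B 8.630, C 17.964.
Rounding up gives 4, 9, 18 = 31 seats, so the divisor must be adjusted.
With modified divisor 8200: modified quotas A 3.173, B 8.040, C 16.734.
Rounding up: A 4, B 9, C 17 (total 30).
C receives 17.

17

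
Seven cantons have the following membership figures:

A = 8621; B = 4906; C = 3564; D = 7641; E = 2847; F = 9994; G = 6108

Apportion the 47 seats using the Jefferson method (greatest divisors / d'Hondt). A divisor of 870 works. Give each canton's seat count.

A=9, B=5, C=4, D=8, E=3, F=11, G=7

With modified divisor 870: modified quotas A 9.909, B 5.639, C 4.097, D 8.783, E 3.272, F 11.487, G 7.021.
Rounding down: A 9, B 5, C 4, D 8, E 3, F 11, G 7 (total 47).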